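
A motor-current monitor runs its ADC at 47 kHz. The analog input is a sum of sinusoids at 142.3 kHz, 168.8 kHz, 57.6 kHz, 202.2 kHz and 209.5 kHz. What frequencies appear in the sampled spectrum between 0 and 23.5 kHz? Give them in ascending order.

fs/2 = 23.5 kHz.
142.3 kHz mod fs = 1.3 kHz.
1.3 kHz ≤ fs/2 = 23.5 kHz, appears at 1.3 kHz.
168.8 kHz mod fs = 27.8 kHz.
27.8 kHz > fs/2 = 23.5 kHz, folds to fs − 27.8 kHz = 19.2 kHz.
57.6 kHz mod fs = 10.6 kHz.
10.6 kHz ≤ fs/2 = 23.5 kHz, appears at 10.6 kHz.
202.2 kHz mod fs = 14.2 kHz.
14.2 kHz ≤ fs/2 = 23.5 kHz, appears at 14.2 kHz.
209.5 kHz mod fs = 21.5 kHz.
21.5 kHz ≤ fs/2 = 23.5 kHz, appears at 21.5 kHz.
Distinct values: {1.3 kHz, 10.6 kHz, 14.2 kHz, 19.2 kHz, 21.5 kHz}.

1.3 kHz, 10.6 kHz, 14.2 kHz, 19.2 kHz, 21.5 kHz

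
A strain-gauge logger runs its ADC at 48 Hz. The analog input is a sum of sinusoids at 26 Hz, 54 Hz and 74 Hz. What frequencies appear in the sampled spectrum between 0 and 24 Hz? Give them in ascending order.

fs/2 = 24 Hz.
26 Hz > fs/2 = 24 Hz, folds to fs − 26 Hz = 22 Hz.
54 Hz mod fs = 6 Hz.
6 Hz ≤ fs/2 = 24 Hz, appears at 6 Hz.
74 Hz mod fs = 26 Hz.
26 Hz > fs/2 = 24 Hz, folds to fs − 26 Hz = 22 Hz.
Distinct values: {6 Hz, 22 Hz}.

6 Hz, 22 Hz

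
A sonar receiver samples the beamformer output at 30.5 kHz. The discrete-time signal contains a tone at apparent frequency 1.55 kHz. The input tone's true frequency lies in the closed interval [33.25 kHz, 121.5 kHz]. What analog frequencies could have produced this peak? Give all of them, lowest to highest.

59.45 kHz, 62.55 kHz, 89.95 kHz, 93.05 kHz, 120.45 kHz

Frequencies that alias to 1.55 kHz are k·fs ± 1.55 kHz for integer k ≥ 0.
k=0: 1.55 kHz.
k=1: 28.95 kHz, 32.05 kHz.
k=2: 59.45 kHz, 62.55 kHz.
k=3: 89.95 kHz, 93.05 kHz.
k=4: 120.45 kHz, 123.55 kHz.
k=5: 150.95 kHz, 154.05 kHz.
Within [33.25 kHz, 121.5 kHz]: 59.45 kHz, 62.55 kHz, 89.95 kHz, 93.05 kHz, 120.45 kHz.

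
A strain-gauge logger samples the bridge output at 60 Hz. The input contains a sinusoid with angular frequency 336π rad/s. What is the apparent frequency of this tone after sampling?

ω = 336π rad/s → f = ω/(2π) = 168 Hz.
168 Hz mod fs = 48 Hz.
48 Hz > fs/2 = 30 Hz, folds to fs − 48 Hz = 12 Hz.

12 Hz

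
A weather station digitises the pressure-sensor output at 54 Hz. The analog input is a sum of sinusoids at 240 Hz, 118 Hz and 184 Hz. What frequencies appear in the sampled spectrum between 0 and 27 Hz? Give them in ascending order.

fs/2 = 27 Hz.
240 Hz mod fs = 24 Hz.
24 Hz ≤ fs/2 = 27 Hz, appears at 24 Hz.
118 Hz mod fs = 10 Hz.
10 Hz ≤ fs/2 = 27 Hz, appears at 10 Hz.
184 Hz mod fs = 22 Hz.
22 Hz ≤ fs/2 = 27 Hz, appears at 22 Hz.
Distinct values: {10 Hz, 22 Hz, 24 Hz}.

10 Hz, 22 Hz, 24 Hz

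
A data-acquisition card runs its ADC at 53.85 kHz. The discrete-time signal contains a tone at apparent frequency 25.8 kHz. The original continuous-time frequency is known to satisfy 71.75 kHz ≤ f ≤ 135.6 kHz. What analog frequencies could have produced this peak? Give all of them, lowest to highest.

79.65 kHz, 81.9 kHz, 133.5 kHz

Frequencies that alias to 25.8 kHz are k·fs ± 25.8 kHz for integer k ≥ 0.
k=0: 25.8 kHz.
k=1: 28.05 kHz, 79.65 kHz.
k=2: 81.9 kHz, 133.5 kHz.
k=3: 135.75 kHz, 187.35 kHz.
Within [71.75 kHz, 135.6 kHz]: 79.65 kHz, 81.9 kHz, 133.5 kHz.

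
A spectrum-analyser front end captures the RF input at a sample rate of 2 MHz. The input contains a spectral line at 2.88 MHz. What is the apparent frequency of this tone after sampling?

0.88 MHz

2.88 MHz mod fs = 0.88 MHz.
0.88 MHz ≤ fs/2 = 1 MHz, appears at 0.88 MHz.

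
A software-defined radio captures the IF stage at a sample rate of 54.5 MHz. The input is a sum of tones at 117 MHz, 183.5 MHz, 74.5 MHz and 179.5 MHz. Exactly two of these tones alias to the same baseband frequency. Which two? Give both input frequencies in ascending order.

fs/2 = 27.25 MHz.
117 MHz mod fs = 8 MHz.
8 MHz ≤ fs/2 = 27.25 MHz, appears at 8 MHz.
183.5 MHz mod fs = 20 MHz.
20 MHz ≤ fs/2 = 27.25 MHz, appears at 20 MHz.
74.5 MHz mod fs = 20 MHz.
20 MHz ≤ fs/2 = 27.25 MHz, appears at 20 MHz.
179.5 MHz mod fs = 16 MHz.
16 MHz ≤ fs/2 = 27.25 MHz, appears at 16 MHz.
74.5 MHz and 183.5 MHz both map to 20 MHz.

74.5 MHz, 183.5 MHz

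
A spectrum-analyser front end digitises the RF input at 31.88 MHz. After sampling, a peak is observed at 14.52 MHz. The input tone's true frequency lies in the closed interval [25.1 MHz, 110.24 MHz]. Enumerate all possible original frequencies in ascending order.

46.4 MHz, 49.24 MHz, 78.28 MHz, 81.12 MHz, 110.16 MHz

Frequencies that alias to 14.52 MHz are k·fs ± 14.52 MHz for integer k ≥ 0.
k=0: 14.52 MHz.
k=1: 17.36 MHz, 46.4 MHz.
k=2: 49.24 MHz, 78.28 MHz.
k=3: 81.12 MHz, 110.16 MHz.
k=4: 113 MHz, 142.04 MHz.
Within [25.1 MHz, 110.24 MHz]: 46.4 MHz, 49.24 MHz, 78.28 MHz, 81.12 MHz, 110.16 MHz.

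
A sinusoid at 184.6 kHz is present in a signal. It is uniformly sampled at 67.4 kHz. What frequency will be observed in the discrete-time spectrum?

17.6 kHz

184.6 kHz mod fs = 49.8 kHz.
49.8 kHz > fs/2 = 33.7 kHz, folds to fs − 49.8 kHz = 17.6 kHz.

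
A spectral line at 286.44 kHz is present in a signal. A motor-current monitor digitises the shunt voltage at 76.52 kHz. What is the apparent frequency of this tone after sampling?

19.64 kHz

286.44 kHz mod fs = 56.88 kHz.
56.88 kHz > fs/2 = 38.26 kHz, folds to fs − 56.88 kHz = 19.64 kHz.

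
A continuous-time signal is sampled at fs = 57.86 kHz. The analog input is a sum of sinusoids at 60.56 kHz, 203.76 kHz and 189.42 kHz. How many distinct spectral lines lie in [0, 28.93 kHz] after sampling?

fs/2 = 28.93 kHz.
60.56 kHz mod fs = 2.7 kHz.
2.7 kHz ≤ fs/2 = 28.93 kHz, appears at 2.7 kHz.
203.76 kHz mod fs = 30.18 kHz.
30.18 kHz > fs/2 = 28.93 kHz, folds to fs − 30.18 kHz = 27.68 kHz.
189.42 kHz mod fs = 15.84 kHz.
15.84 kHz ≤ fs/2 = 28.93 kHz, appears at 15.84 kHz.
Distinct values: {2.7 kHz, 15.84 kHz, 27.68 kHz} → 3.

3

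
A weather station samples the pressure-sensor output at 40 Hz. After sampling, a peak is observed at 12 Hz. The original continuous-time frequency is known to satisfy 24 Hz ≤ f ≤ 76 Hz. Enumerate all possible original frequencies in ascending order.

28 Hz, 52 Hz, 68 Hz

Frequencies that alias to 12 Hz are k·fs ± 12 Hz for integer k ≥ 0.
k=0: 12 Hz.
k=1: 28 Hz, 52 Hz.
k=2: 68 Hz, 92 Hz.
k=3: 108 Hz, 132 Hz.
Within [24 Hz, 76 Hz]: 28 Hz, 52 Hz, 68 Hz.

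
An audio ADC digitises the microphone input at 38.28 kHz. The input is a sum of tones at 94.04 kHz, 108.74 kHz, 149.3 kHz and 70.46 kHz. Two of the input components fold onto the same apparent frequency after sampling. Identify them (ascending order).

70.46 kHz, 108.74 kHz

fs/2 = 19.14 kHz.
94.04 kHz mod fs = 17.48 kHz.
17.48 kHz ≤ fs/2 = 19.14 kHz, appears at 17.48 kHz.
108.74 kHz mod fs = 32.18 kHz.
32.18 kHz > fs/2 = 19.14 kHz, folds to fs − 32.18 kHz = 6.1 kHz.
149.3 kHz mod fs = 34.46 kHz.
34.46 kHz > fs/2 = 19.14 kHz, folds to fs − 34.46 kHz = 3.82 kHz.
70.46 kHz mod fs = 32.18 kHz.
32.18 kHz > fs/2 = 19.14 kHz, folds to fs − 32.18 kHz = 6.1 kHz.
70.46 kHz and 108.74 kHz both map to 6.1 kHz.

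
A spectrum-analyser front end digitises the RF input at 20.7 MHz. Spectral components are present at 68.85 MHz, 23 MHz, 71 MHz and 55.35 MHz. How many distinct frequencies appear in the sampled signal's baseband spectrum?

fs/2 = 10.35 MHz.
68.85 MHz mod fs = 6.75 MHz.
6.75 MHz ≤ fs/2 = 10.35 MHz, appears at 6.75 MHz.
23 MHz mod fs = 2.3 MHz.
2.3 MHz ≤ fs/2 = 10.35 MHz, appears at 2.3 MHz.
71 MHz mod fs = 8.9 MHz.
8.9 MHz ≤ fs/2 = 10.35 MHz, appears at 8.9 MHz.
55.35 MHz mod fs = 13.95 MHz.
13.95 MHz > fs/2 = 10.35 MHz, folds to fs − 13.95 MHz = 6.75 MHz.
Distinct values: {2.3 MHz, 6.75 MHz, 8.9 MHz} → 3.

3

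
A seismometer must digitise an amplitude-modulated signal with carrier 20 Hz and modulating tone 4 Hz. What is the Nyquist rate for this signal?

AM sidebands sit at fc ± fm = 16 Hz and 24 Hz.
Highest-frequency component: 24 Hz.
Nyquist rate = 2 × 24 Hz = 48 Hz.

48 Hz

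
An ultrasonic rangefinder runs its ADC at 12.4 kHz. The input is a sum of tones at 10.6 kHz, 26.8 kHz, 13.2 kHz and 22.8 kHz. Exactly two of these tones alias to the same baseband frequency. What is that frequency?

fs/2 = 6.2 kHz.
10.6 kHz > fs/2 = 6.2 kHz, folds to fs − 10.6 kHz = 1.8 kHz.
26.8 kHz mod fs = 2 kHz.
2 kHz ≤ fs/2 = 6.2 kHz, appears at 2 kHz.
13.2 kHz mod fs = 0.8 kHz.
0.8 kHz ≤ fs/2 = 6.2 kHz, appears at 0.8 kHz.
22.8 kHz mod fs = 10.4 kHz.
10.4 kHz > fs/2 = 6.2 kHz, folds to fs − 10.4 kHz = 2 kHz.
22.8 kHz and 26.8 kHz both map to 2 kHz.

2 kHz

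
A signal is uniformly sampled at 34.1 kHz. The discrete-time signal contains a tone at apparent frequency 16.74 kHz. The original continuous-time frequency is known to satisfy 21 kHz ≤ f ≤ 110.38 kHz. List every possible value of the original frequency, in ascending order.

50.84 kHz, 51.46 kHz, 84.94 kHz, 85.56 kHz

Frequencies that alias to 16.74 kHz are k·fs ± 16.74 kHz for integer k ≥ 0.
k=0: 16.74 kHz.
k=1: 17.36 kHz, 50.84 kHz.
k=2: 51.46 kHz, 84.94 kHz.
k=3: 85.56 kHz, 119.04 kHz.
k=4: 119.66 kHz, 153.14 kHz.
Within [21 kHz, 110.38 kHz]: 50.84 kHz, 51.46 kHz, 84.94 kHz, 85.56 kHz.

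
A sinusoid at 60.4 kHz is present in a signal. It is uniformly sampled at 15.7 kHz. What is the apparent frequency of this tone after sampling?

60.4 kHz mod fs = 13.3 kHz.
13.3 kHz > fs/2 = 7.85 kHz, folds to fs − 13.3 kHz = 2.4 kHz.

2.4 kHz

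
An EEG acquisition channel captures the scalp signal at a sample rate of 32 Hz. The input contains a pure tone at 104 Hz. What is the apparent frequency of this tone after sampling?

8 Hz

104 Hz mod fs = 8 Hz.
8 Hz ≤ fs/2 = 16 Hz, appears at 8 Hz.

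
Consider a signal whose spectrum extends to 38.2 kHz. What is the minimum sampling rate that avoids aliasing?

76.4 kHz

Nyquist rate = 2 × 38.2 kHz = 76.4 kHz.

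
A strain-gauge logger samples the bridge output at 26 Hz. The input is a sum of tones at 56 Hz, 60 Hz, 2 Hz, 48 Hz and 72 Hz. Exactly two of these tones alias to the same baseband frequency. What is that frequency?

fs/2 = 13 Hz.
56 Hz mod fs = 4 Hz.
4 Hz ≤ fs/2 = 13 Hz, appears at 4 Hz.
60 Hz mod fs = 8 Hz.
8 Hz ≤ fs/2 = 13 Hz, appears at 8 Hz.
2 Hz ≤ fs/2 = 13 Hz, passes unchanged.
48 Hz mod fs = 22 Hz.
22 Hz > fs/2 = 13 Hz, folds to fs − 22 Hz = 4 Hz.
72 Hz mod fs = 20 Hz.
20 Hz > fs/2 = 13 Hz, folds to fs − 20 Hz = 6 Hz.
48 Hz and 56 Hz both map to 4 Hz.

4 Hz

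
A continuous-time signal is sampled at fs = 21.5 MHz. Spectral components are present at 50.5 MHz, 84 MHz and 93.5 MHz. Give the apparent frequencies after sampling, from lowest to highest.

2 MHz, 7.5 MHz

fs/2 = 10.75 MHz.
50.5 MHz mod fs = 7.5 MHz.
7.5 MHz ≤ fs/2 = 10.75 MHz, appears at 7.5 MHz.
84 MHz mod fs = 19.5 MHz.
19.5 MHz > fs/2 = 10.75 MHz, folds to fs − 19.5 MHz = 2 MHz.
93.5 MHz mod fs = 7.5 MHz.
7.5 MHz ≤ fs/2 = 10.75 MHz, appears at 7.5 MHz.
Distinct values: {2 MHz, 7.5 MHz}.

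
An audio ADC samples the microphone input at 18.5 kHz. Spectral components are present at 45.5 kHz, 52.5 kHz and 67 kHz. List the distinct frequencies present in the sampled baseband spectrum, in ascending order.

fs/2 = 9.25 kHz.
45.5 kHz mod fs = 8.5 kHz.
8.5 kHz ≤ fs/2 = 9.25 kHz, appears at 8.5 kHz.
52.5 kHz mod fs = 15.5 kHz.
15.5 kHz > fs/2 = 9.25 kHz, folds to fs − 15.5 kHz = 3 kHz.
67 kHz mod fs = 11.5 kHz.
11.5 kHz > fs/2 = 9.25 kHz, folds to fs − 11.5 kHz = 7 kHz.
Distinct values: {3 kHz, 7 kHz, 8.5 kHz}.

3 kHz, 7 kHz, 8.5 kHz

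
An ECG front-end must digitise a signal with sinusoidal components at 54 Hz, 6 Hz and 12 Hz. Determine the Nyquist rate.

108 Hz

Highest-frequency component: 54 Hz.
Nyquist rate = 2 × 54 Hz = 108 Hz.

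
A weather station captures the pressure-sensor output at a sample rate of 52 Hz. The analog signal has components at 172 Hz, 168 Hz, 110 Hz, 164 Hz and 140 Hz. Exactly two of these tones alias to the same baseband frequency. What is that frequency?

16 Hz

fs/2 = 26 Hz.
172 Hz mod fs = 16 Hz.
16 Hz ≤ fs/2 = 26 Hz, appears at 16 Hz.
168 Hz mod fs = 12 Hz.
12 Hz ≤ fs/2 = 26 Hz, appears at 12 Hz.
110 Hz mod fs = 6 Hz.
6 Hz ≤ fs/2 = 26 Hz, appears at 6 Hz.
164 Hz mod fs = 8 Hz.
8 Hz ≤ fs/2 = 26 Hz, appears at 8 Hz.
140 Hz mod fs = 36 Hz.
36 Hz > fs/2 = 26 Hz, folds to fs − 36 Hz = 16 Hz.
140 Hz and 172 Hz both map to 16 Hz.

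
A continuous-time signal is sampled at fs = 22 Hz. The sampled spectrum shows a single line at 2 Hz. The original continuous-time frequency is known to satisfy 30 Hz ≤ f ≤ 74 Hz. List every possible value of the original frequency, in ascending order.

Frequencies that alias to 2 Hz are k·fs ± 2 Hz for integer k ≥ 0.
k=0: 2 Hz.
k=1: 20 Hz, 24 Hz.
k=2: 42 Hz, 46 Hz.
k=3: 64 Hz, 68 Hz.
k=4: 86 Hz, 90 Hz.
Within [30 Hz, 74 Hz]: 42 Hz, 46 Hz, 64 Hz, 68 Hz.

42 Hz, 46 Hz, 64 Hz, 68 Hz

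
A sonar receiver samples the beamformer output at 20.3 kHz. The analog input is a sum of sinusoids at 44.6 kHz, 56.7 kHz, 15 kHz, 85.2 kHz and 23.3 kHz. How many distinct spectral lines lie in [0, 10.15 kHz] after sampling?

fs/2 = 10.15 kHz.
44.6 kHz mod fs = 4 kHz.
4 kHz ≤ fs/2 = 10.15 kHz, appears at 4 kHz.
56.7 kHz mod fs = 16.1 kHz.
16.1 kHz > fs/2 = 10.15 kHz, folds to fs − 16.1 kHz = 4.2 kHz.
15 kHz > fs/2 = 10.15 kHz, folds to fs − 15 kHz = 5.3 kHz.
85.2 kHz mod fs = 4 kHz.
4 kHz ≤ fs/2 = 10.15 kHz, appears at 4 kHz.
23.3 kHz mod fs = 3 kHz.
3 kHz ≤ fs/2 = 10.15 kHz, appears at 3 kHz.
Distinct values: {3 kHz, 4 kHz, 4.2 kHz, 5.3 kHz} → 4.

4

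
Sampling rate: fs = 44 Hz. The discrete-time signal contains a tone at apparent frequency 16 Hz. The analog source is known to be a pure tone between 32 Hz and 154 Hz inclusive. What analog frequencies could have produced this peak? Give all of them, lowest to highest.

60 Hz, 72 Hz, 104 Hz, 116 Hz, 148 Hz

Frequencies that alias to 16 Hz are k·fs ± 16 Hz for integer k ≥ 0.
k=0: 16 Hz.
k=1: 28 Hz, 60 Hz.
k=2: 72 Hz, 104 Hz.
k=3: 116 Hz, 148 Hz.
k=4: 160 Hz, 192 Hz.
Within [32 Hz, 154 Hz]: 60 Hz, 72 Hz, 104 Hz, 116 Hz, 148 Hz.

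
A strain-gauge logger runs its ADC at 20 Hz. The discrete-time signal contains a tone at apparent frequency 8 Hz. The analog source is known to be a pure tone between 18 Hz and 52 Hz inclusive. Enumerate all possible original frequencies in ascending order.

28 Hz, 32 Hz, 48 Hz, 52 Hz

Frequencies that alias to 8 Hz are k·fs ± 8 Hz for integer k ≥ 0.
k=0: 8 Hz.
k=1: 12 Hz, 28 Hz.
k=2: 32 Hz, 48 Hz.
k=3: 52 Hz, 68 Hz.
k=4: 72 Hz, 88 Hz.
Within [18 Hz, 52 Hz]: 28 Hz, 32 Hz, 48 Hz, 52 Hz.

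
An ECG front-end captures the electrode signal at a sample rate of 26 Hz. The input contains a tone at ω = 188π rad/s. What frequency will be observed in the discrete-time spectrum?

ω = 188π rad/s → f = ω/(2π) = 94 Hz.
94 Hz mod fs = 16 Hz.
16 Hz > fs/2 = 13 Hz, folds to fs − 16 Hz = 10 Hz.

10 Hz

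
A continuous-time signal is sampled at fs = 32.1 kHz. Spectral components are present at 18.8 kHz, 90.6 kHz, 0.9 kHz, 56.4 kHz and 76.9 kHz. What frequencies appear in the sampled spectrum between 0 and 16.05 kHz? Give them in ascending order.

fs/2 = 16.05 kHz.
18.8 kHz > fs/2 = 16.05 kHz, folds to fs − 18.8 kHz = 13.3 kHz.
90.6 kHz mod fs = 26.4 kHz.
26.4 kHz > fs/2 = 16.05 kHz, folds to fs − 26.4 kHz = 5.7 kHz.
0.9 kHz ≤ fs/2 = 16.05 kHz, passes unchanged.
56.4 kHz mod fs = 24.3 kHz.
24.3 kHz > fs/2 = 16.05 kHz, folds to fs − 24.3 kHz = 7.8 kHz.
76.9 kHz mod fs = 12.7 kHz.
12.7 kHz ≤ fs/2 = 16.05 kHz, appears at 12.7 kHz.
Distinct values: {0.9 kHz, 5.7 kHz, 7.8 kHz, 12.7 kHz, 13.3 kHz}.

0.9 kHz, 5.7 kHz, 7.8 kHz, 12.7 kHz, 13.3 kHz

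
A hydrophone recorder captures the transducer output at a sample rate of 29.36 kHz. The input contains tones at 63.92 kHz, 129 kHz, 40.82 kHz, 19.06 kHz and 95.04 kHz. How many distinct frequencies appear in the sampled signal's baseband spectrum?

fs/2 = 14.68 kHz.
63.92 kHz mod fs = 5.2 kHz.
5.2 kHz ≤ fs/2 = 14.68 kHz, appears at 5.2 kHz.
129 kHz mod fs = 11.56 kHz.
11.56 kHz ≤ fs/2 = 14.68 kHz, appears at 11.56 kHz.
40.82 kHz mod fs = 11.46 kHz.
11.46 kHz ≤ fs/2 = 14.68 kHz, appears at 11.46 kHz.
19.06 kHz > fs/2 = 14.68 kHz, folds to fs − 19.06 kHz = 10.3 kHz.
95.04 kHz mod fs = 6.96 kHz.
6.96 kHz ≤ fs/2 = 14.68 kHz, appears at 6.96 kHz.
Distinct values: {5.2 kHz, 6.96 kHz, 10.3 kHz, 11.46 kHz, 11.56 kHz} → 5.

5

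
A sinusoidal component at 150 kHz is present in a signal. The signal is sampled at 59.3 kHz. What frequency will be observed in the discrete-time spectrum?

150 kHz mod fs = 31.4 kHz.
31.4 kHz > fs/2 = 29.65 kHz, folds to fs − 31.4 kHz = 27.9 kHz.

27.9 kHz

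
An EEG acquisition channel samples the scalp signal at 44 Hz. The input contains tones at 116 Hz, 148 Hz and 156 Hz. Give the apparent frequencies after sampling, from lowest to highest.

fs/2 = 22 Hz.
116 Hz mod fs = 28 Hz.
28 Hz > fs/2 = 22 Hz, folds to fs − 28 Hz = 16 Hz.
148 Hz mod fs = 16 Hz.
16 Hz ≤ fs/2 = 22 Hz, appears at 16 Hz.
156 Hz mod fs = 24 Hz.
24 Hz > fs/2 = 22 Hz, folds to fs − 24 Hz = 20 Hz.
Distinct values: {16 Hz, 20 Hz}.

16 Hz, 20 Hz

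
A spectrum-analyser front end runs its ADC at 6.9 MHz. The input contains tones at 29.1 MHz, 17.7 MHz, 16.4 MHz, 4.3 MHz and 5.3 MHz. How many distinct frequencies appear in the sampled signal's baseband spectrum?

fs/2 = 3.45 MHz.
29.1 MHz mod fs = 1.5 MHz.
1.5 MHz ≤ fs/2 = 3.45 MHz, appears at 1.5 MHz.
17.7 MHz mod fs = 3.9 MHz.
3.9 MHz > fs/2 = 3.45 MHz, folds to fs − 3.9 MHz = 3 MHz.
16.4 MHz mod fs = 2.6 MHz.
2.6 MHz ≤ fs/2 = 3.45 MHz, appears at 2.6 MHz.
4.3 MHz > fs/2 = 3.45 MHz, folds to fs − 4.3 MHz = 2.6 MHz.
5.3 MHz > fs/2 = 3.45 MHz, folds to fs − 5.3 MHz = 1.6 MHz.
Distinct values: {1.5 MHz, 1.6 MHz, 2.6 MHz, 3 MHz} → 4.

4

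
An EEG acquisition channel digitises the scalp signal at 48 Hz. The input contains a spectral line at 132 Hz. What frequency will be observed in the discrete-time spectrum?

132 Hz mod fs = 36 Hz.
36 Hz > fs/2 = 24 Hz, folds to fs − 36 Hz = 12 Hz.

12 Hz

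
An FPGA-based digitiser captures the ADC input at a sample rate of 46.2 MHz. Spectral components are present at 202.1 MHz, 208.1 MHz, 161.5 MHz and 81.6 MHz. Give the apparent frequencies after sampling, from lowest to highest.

fs/2 = 23.1 MHz.
202.1 MHz mod fs = 17.3 MHz.
17.3 MHz ≤ fs/2 = 23.1 MHz, appears at 17.3 MHz.
208.1 MHz mod fs = 23.3 MHz.
23.3 MHz > fs/2 = 23.1 MHz, folds to fs − 23.3 MHz = 22.9 MHz.
161.5 MHz mod fs = 22.9 MHz.
22.9 MHz ≤ fs/2 = 23.1 MHz, appears at 22.9 MHz.
81.6 MHz mod fs = 35.4 MHz.
35.4 MHz > fs/2 = 23.1 MHz, folds to fs − 35.4 MHz = 10.8 MHz.
Distinct values: {10.8 MHz, 17.3 MHz, 22.9 MHz}.

10.8 MHz, 17.3 MHz, 22.9 MHz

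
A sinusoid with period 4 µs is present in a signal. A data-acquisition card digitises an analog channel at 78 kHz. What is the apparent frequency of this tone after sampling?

16 kHz

T = 4 µs → f = 1/T = 250 kHz.
250 kHz mod fs = 16 kHz.
16 kHz ≤ fs/2 = 39 kHz, appears at 16 kHz.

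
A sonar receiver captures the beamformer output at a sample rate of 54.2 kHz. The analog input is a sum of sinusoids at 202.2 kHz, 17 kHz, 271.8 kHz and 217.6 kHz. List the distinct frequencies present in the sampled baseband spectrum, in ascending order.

fs/2 = 27.1 kHz.
202.2 kHz mod fs = 39.6 kHz.
39.6 kHz > fs/2 = 27.1 kHz, folds to fs − 39.6 kHz = 14.6 kHz.
17 kHz ≤ fs/2 = 27.1 kHz, passes unchanged.
271.8 kHz mod fs = 0.8 kHz.
0.8 kHz ≤ fs/2 = 27.1 kHz, appears at 0.8 kHz.
217.6 kHz mod fs = 0.8 kHz.
0.8 kHz ≤ fs/2 = 27.1 kHz, appears at 0.8 kHz.
Distinct values: {0.8 kHz, 14.6 kHz, 17 kHz}.

0.8 kHz, 14.6 kHz, 17 kHz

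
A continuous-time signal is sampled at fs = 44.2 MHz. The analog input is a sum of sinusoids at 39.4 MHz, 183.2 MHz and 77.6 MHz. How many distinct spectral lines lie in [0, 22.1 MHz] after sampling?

3

fs/2 = 22.1 MHz.
39.4 MHz > fs/2 = 22.1 MHz, folds to fs − 39.4 MHz = 4.8 MHz.
183.2 MHz mod fs = 6.4 MHz.
6.4 MHz ≤ fs/2 = 22.1 MHz, appears at 6.4 MHz.
77.6 MHz mod fs = 33.4 MHz.
33.4 MHz > fs/2 = 22.1 MHz, folds to fs − 33.4 MHz = 10.8 MHz.
Distinct values: {4.8 MHz, 6.4 MHz, 10.8 MHz} → 3.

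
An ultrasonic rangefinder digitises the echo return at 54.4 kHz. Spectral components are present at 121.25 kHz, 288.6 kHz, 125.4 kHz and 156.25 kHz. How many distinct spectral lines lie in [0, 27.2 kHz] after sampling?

fs/2 = 27.2 kHz.
121.25 kHz mod fs = 12.45 kHz.
12.45 kHz ≤ fs/2 = 27.2 kHz, appears at 12.45 kHz.
288.6 kHz mod fs = 16.6 kHz.
16.6 kHz ≤ fs/2 = 27.2 kHz, appears at 16.6 kHz.
125.4 kHz mod fs = 16.6 kHz.
16.6 kHz ≤ fs/2 = 27.2 kHz, appears at 16.6 kHz.
156.25 kHz mod fs = 47.45 kHz.
47.45 kHz > fs/2 = 27.2 kHz, folds to fs − 47.45 kHz = 6.95 kHz.
Distinct values: {6.95 kHz, 12.45 kHz, 16.6 kHz} → 3.

3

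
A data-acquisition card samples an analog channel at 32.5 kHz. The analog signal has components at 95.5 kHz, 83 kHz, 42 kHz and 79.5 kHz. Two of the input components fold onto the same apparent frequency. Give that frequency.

fs/2 = 16.25 kHz.
95.5 kHz mod fs = 30.5 kHz.
30.5 kHz > fs/2 = 16.25 kHz, folds to fs − 30.5 kHz = 2 kHz.
83 kHz mod fs = 18 kHz.
18 kHz > fs/2 = 16.25 kHz, folds to fs − 18 kHz = 14.5 kHz.
42 kHz mod fs = 9.5 kHz.
9.5 kHz ≤ fs/2 = 16.25 kHz, appears at 9.5 kHz.
79.5 kHz mod fs = 14.5 kHz.
14.5 kHz ≤ fs/2 = 16.25 kHz, appears at 14.5 kHz.
79.5 kHz and 83 kHz both map to 14.5 kHz.

14.5 kHz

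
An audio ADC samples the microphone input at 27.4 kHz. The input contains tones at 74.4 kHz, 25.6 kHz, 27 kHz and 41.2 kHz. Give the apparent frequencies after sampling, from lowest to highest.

0.4 kHz, 1.8 kHz, 7.8 kHz, 13.6 kHz

fs/2 = 13.7 kHz.
74.4 kHz mod fs = 19.6 kHz.
19.6 kHz > fs/2 = 13.7 kHz, folds to fs − 19.6 kHz = 7.8 kHz.
25.6 kHz > fs/2 = 13.7 kHz, folds to fs − 25.6 kHz = 1.8 kHz.
27 kHz > fs/2 = 13.7 kHz, folds to fs − 27 kHz = 0.4 kHz.
41.2 kHz mod fs = 13.8 kHz.
13.8 kHz > fs/2 = 13.7 kHz, folds to fs − 13.8 kHz = 13.6 kHz.
Distinct values: {0.4 kHz, 1.8 kHz, 7.8 kHz, 13.6 kHz}.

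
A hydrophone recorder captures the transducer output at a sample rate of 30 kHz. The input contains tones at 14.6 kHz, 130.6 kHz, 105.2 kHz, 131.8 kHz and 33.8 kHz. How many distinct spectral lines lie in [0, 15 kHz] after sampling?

fs/2 = 15 kHz.
14.6 kHz ≤ fs/2 = 15 kHz, passes unchanged.
130.6 kHz mod fs = 10.6 kHz.
10.6 kHz ≤ fs/2 = 15 kHz, appears at 10.6 kHz.
105.2 kHz mod fs = 15.2 kHz.
15.2 kHz > fs/2 = 15 kHz, folds to fs − 15.2 kHz = 14.8 kHz.
131.8 kHz mod fs = 11.8 kHz.
11.8 kHz ≤ fs/2 = 15 kHz, appears at 11.8 kHz.
33.8 kHz mod fs = 3.8 kHz.
3.8 kHz ≤ fs/2 = 15 kHz, appears at 3.8 kHz.
Distinct values: {3.8 kHz, 10.6 kHz, 11.8 kHz, 14.6 kHz, 14.8 kHz} → 5.

5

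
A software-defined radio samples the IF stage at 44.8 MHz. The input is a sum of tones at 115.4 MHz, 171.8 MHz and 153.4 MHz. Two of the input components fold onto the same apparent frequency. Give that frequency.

fs/2 = 22.4 MHz.
115.4 MHz mod fs = 25.8 MHz.
25.8 MHz > fs/2 = 22.4 MHz, folds to fs − 25.8 MHz = 19 MHz.
171.8 MHz mod fs = 37.4 MHz.
37.4 MHz > fs/2 = 22.4 MHz, folds to fs − 37.4 MHz = 7.4 MHz.
153.4 MHz mod fs = 19 MHz.
19 MHz ≤ fs/2 = 22.4 MHz, appears at 19 MHz.
115.4 MHz and 153.4 MHz both map to 19 MHz.

19 MHz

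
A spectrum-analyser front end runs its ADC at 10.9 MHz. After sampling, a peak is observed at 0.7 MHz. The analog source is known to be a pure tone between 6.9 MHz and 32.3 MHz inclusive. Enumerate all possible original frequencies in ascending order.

Frequencies that alias to 0.7 MHz are k·fs ± 0.7 MHz for integer k ≥ 0.
k=0: 0.7 MHz.
k=1: 10.2 MHz, 11.6 MHz.
k=2: 21.1 MHz, 22.5 MHz.
k=3: 32 MHz, 33.4 MHz.
k=4: 42.9 MHz, 44.3 MHz.
Within [6.9 MHz, 32.3 MHz]: 10.2 MHz, 11.6 MHz, 21.1 MHz, 22.5 MHz, 32 MHz.

10.2 MHz, 11.6 MHz, 21.1 MHz, 22.5 MHz, 32 MHz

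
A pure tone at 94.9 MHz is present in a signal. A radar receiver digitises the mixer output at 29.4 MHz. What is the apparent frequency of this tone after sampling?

94.9 MHz mod fs = 6.7 MHz.
6.7 MHz ≤ fs/2 = 14.7 MHz, appears at 6.7 MHz.

6.7 MHz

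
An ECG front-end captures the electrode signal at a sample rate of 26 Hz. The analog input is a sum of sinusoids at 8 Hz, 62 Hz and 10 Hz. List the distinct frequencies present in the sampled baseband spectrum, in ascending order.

8 Hz, 10 Hz

fs/2 = 13 Hz.
8 Hz ≤ fs/2 = 13 Hz, passes unchanged.
62 Hz mod fs = 10 Hz.
10 Hz ≤ fs/2 = 13 Hz, appears at 10 Hz.
10 Hz ≤ fs/2 = 13 Hz, passes unchanged.
Distinct values: {8 Hz, 10 Hz}.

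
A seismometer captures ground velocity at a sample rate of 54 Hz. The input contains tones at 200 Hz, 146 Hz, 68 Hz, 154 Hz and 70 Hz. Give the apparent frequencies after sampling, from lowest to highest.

8 Hz, 14 Hz, 16 Hz

fs/2 = 27 Hz.
200 Hz mod fs = 38 Hz.
38 Hz > fs/2 = 27 Hz, folds to fs − 38 Hz = 16 Hz.
146 Hz mod fs = 38 Hz.
38 Hz > fs/2 = 27 Hz, folds to fs − 38 Hz = 16 Hz.
68 Hz mod fs = 14 Hz.
14 Hz ≤ fs/2 = 27 Hz, appears at 14 Hz.
154 Hz mod fs = 46 Hz.
46 Hz > fs/2 = 27 Hz, folds to fs − 46 Hz = 8 Hz.
70 Hz mod fs = 16 Hz.
16 Hz ≤ fs/2 = 27 Hz, appears at 16 Hz.
Distinct values: {8 Hz, 14 Hz, 16 Hz}.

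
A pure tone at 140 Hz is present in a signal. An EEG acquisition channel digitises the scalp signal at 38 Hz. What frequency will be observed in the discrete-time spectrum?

140 Hz mod fs = 26 Hz.
26 Hz > fs/2 = 19 Hz, folds to fs − 26 Hz = 12 Hz.

12 Hz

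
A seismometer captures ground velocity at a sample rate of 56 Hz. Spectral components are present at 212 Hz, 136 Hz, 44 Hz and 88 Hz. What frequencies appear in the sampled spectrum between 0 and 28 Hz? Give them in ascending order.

fs/2 = 28 Hz.
212 Hz mod fs = 44 Hz.
44 Hz > fs/2 = 28 Hz, folds to fs − 44 Hz = 12 Hz.
136 Hz mod fs = 24 Hz.
24 Hz ≤ fs/2 = 28 Hz, appears at 24 Hz.
44 Hz > fs/2 = 28 Hz, folds to fs − 44 Hz = 12 Hz.
88 Hz mod fs = 32 Hz.
32 Hz > fs/2 = 28 Hz, folds to fs − 32 Hz = 24 Hz.
Distinct values: {12 Hz, 24 Hz}.

12 Hz, 24 Hz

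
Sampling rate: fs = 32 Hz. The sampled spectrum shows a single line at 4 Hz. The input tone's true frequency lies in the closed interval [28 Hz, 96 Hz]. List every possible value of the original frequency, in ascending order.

28 Hz, 36 Hz, 60 Hz, 68 Hz, 92 Hz

Frequencies that alias to 4 Hz are k·fs ± 4 Hz for integer k ≥ 0.
k=0: 4 Hz.
k=1: 28 Hz, 36 Hz.
k=2: 60 Hz, 68 Hz.
k=3: 92 Hz, 100 Hz.
k=4: 124 Hz, 132 Hz.
Within [28 Hz, 96 Hz]: 28 Hz, 36 Hz, 60 Hz, 68 Hz, 92 Hz.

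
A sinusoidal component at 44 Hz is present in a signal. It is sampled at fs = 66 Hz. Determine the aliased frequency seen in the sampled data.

22 Hz

44 Hz > fs/2 = 33 Hz, folds to fs − 44 Hz = 22 Hz.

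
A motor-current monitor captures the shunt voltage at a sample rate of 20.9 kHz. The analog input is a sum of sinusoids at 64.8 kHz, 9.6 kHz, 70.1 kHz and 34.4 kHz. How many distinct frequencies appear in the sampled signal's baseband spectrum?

3

fs/2 = 10.45 kHz.
64.8 kHz mod fs = 2.1 kHz.
2.1 kHz ≤ fs/2 = 10.45 kHz, appears at 2.1 kHz.
9.6 kHz ≤ fs/2 = 10.45 kHz, passes unchanged.
70.1 kHz mod fs = 7.4 kHz.
7.4 kHz ≤ fs/2 = 10.45 kHz, appears at 7.4 kHz.
34.4 kHz mod fs = 13.5 kHz.
13.5 kHz > fs/2 = 10.45 kHz, folds to fs − 13.5 kHz = 7.4 kHz.
Distinct values: {2.1 kHz, 7.4 kHz, 9.6 kHz} → 3.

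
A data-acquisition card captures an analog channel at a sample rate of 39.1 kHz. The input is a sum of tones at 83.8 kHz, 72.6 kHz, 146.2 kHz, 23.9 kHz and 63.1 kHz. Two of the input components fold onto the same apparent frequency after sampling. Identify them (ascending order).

fs/2 = 19.55 kHz.
83.8 kHz mod fs = 5.6 kHz.
5.6 kHz ≤ fs/2 = 19.55 kHz, appears at 5.6 kHz.
72.6 kHz mod fs = 33.5 kHz.
33.5 kHz > fs/2 = 19.55 kHz, folds to fs − 33.5 kHz = 5.6 kHz.
146.2 kHz mod fs = 28.9 kHz.
28.9 kHz > fs/2 = 19.55 kHz, folds to fs − 28.9 kHz = 10.2 kHz.
23.9 kHz > fs/2 = 19.55 kHz, folds to fs − 23.9 kHz = 15.2 kHz.
63.1 kHz mod fs = 24 kHz.
24 kHz > fs/2 = 19.55 kHz, folds to fs − 24 kHz = 15.1 kHz.
72.6 kHz and 83.8 kHz both map to 5.6 kHz.

72.6 kHz, 83.8 kHz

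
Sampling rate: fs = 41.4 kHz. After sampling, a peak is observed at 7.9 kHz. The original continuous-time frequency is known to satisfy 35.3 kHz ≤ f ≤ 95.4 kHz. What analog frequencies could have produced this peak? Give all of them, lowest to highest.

Frequencies that alias to 7.9 kHz are k·fs ± 7.9 kHz for integer k ≥ 0.
k=0: 7.9 kHz.
k=1: 33.5 kHz, 49.3 kHz.
k=2: 74.9 kHz, 90.7 kHz.
k=3: 116.3 kHz, 132.1 kHz.
Within [35.3 kHz, 95.4 kHz]: 49.3 kHz, 74.9 kHz, 90.7 kHz.

49.3 kHz, 74.9 kHz, 90.7 kHz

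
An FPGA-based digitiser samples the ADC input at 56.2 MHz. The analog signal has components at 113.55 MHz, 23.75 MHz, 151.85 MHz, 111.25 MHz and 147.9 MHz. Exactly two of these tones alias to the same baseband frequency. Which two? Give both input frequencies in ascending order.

fs/2 = 28.1 MHz.
113.55 MHz mod fs = 1.15 MHz.
1.15 MHz ≤ fs/2 = 28.1 MHz, appears at 1.15 MHz.
23.75 MHz ≤ fs/2 = 28.1 MHz, passes unchanged.
151.85 MHz mod fs = 39.45 MHz.
39.45 MHz > fs/2 = 28.1 MHz, folds to fs − 39.45 MHz = 16.75 MHz.
111.25 MHz mod fs = 55.05 MHz.
55.05 MHz > fs/2 = 28.1 MHz, folds to fs − 55.05 MHz = 1.15 MHz.
147.9 MHz mod fs = 35.5 MHz.
35.5 MHz > fs/2 = 28.1 MHz, folds to fs − 35.5 MHz = 20.7 MHz.
111.25 MHz and 113.55 MHz both map to 1.15 MHz.

111.25 MHz, 113.55 MHz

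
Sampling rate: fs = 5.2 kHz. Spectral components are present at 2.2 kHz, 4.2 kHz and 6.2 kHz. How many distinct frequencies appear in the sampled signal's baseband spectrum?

2

fs/2 = 2.6 kHz.
2.2 kHz ≤ fs/2 = 2.6 kHz, passes unchanged.
4.2 kHz > fs/2 = 2.6 kHz, folds to fs − 4.2 kHz = 1 kHz.
6.2 kHz mod fs = 1 kHz.
1 kHz ≤ fs/2 = 2.6 kHz, appears at 1 kHz.
Distinct values: {1 kHz, 2.2 kHz} → 2.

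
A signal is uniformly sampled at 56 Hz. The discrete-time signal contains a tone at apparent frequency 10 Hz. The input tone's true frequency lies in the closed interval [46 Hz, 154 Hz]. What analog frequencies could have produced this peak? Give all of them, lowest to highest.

Frequencies that alias to 10 Hz are k·fs ± 10 Hz for integer k ≥ 0.
k=0: 10 Hz.
k=1: 46 Hz, 66 Hz.
k=2: 102 Hz, 122 Hz.
k=3: 158 Hz, 178 Hz.
Within [46 Hz, 154 Hz]: 46 Hz, 66 Hz, 102 Hz, 122 Hz.

46 Hz, 66 Hz, 102 Hz, 122 Hz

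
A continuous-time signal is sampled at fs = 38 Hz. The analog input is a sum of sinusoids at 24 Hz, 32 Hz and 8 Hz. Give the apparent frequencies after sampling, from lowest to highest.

6 Hz, 8 Hz, 14 Hz

fs/2 = 19 Hz.
24 Hz > fs/2 = 19 Hz, folds to fs − 24 Hz = 14 Hz.
32 Hz > fs/2 = 19 Hz, folds to fs − 32 Hz = 6 Hz.
8 Hz ≤ fs/2 = 19 Hz, passes unchanged.
Distinct values: {6 Hz, 8 Hz, 14 Hz}.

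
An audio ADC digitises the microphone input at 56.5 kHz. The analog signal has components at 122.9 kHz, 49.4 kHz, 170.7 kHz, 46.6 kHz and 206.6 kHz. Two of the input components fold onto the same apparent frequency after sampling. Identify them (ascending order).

46.6 kHz, 122.9 kHz

fs/2 = 28.25 kHz.
122.9 kHz mod fs = 9.9 kHz.
9.9 kHz ≤ fs/2 = 28.25 kHz, appears at 9.9 kHz.
49.4 kHz > fs/2 = 28.25 kHz, folds to fs − 49.4 kHz = 7.1 kHz.
170.7 kHz mod fs = 1.2 kHz.
1.2 kHz ≤ fs/2 = 28.25 kHz, appears at 1.2 kHz.
46.6 kHz > fs/2 = 28.25 kHz, folds to fs − 46.6 kHz = 9.9 kHz.
206.6 kHz mod fs = 37.1 kHz.
37.1 kHz > fs/2 = 28.25 kHz, folds to fs − 37.1 kHz = 19.4 kHz.
46.6 kHz and 122.9 kHz both map to 9.9 kHz.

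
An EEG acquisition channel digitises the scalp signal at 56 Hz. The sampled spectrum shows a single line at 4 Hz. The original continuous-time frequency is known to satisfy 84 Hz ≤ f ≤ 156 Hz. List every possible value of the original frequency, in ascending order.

108 Hz, 116 Hz

Frequencies that alias to 4 Hz are k·fs ± 4 Hz for integer k ≥ 0.
k=0: 4 Hz.
k=1: 52 Hz, 60 Hz.
k=2: 108 Hz, 116 Hz.
k=3: 164 Hz, 172 Hz.
Within [84 Hz, 156 Hz]: 108 Hz, 116 Hz.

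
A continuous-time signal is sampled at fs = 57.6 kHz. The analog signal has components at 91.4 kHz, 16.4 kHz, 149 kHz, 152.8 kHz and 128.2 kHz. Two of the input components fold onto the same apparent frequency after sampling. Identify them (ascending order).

fs/2 = 28.8 kHz.
91.4 kHz mod fs = 33.8 kHz.
33.8 kHz > fs/2 = 28.8 kHz, folds to fs − 33.8 kHz = 23.8 kHz.
16.4 kHz ≤ fs/2 = 28.8 kHz, passes unchanged.
149 kHz mod fs = 33.8 kHz.
33.8 kHz > fs/2 = 28.8 kHz, folds to fs − 33.8 kHz = 23.8 kHz.
152.8 kHz mod fs = 37.6 kHz.
37.6 kHz > fs/2 = 28.8 kHz, folds to fs − 37.6 kHz = 20 kHz.
128.2 kHz mod fs = 13 kHz.
13 kHz ≤ fs/2 = 28.8 kHz, appears at 13 kHz.
91.4 kHz and 149 kHz both map to 23.8 kHz.

91.4 kHz, 149 kHz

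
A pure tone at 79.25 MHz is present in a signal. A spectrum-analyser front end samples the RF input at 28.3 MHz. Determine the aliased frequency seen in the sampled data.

79.25 MHz mod fs = 22.65 MHz.
22.65 MHz > fs/2 = 14.15 MHz, folds to fs − 22.65 MHz = 5.65 MHz.

5.65 MHz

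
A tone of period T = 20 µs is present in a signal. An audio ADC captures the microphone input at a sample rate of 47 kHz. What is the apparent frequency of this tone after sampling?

T = 20 µs → f = 1/T = 50 kHz.
50 kHz mod fs = 3 kHz.
3 kHz ≤ fs/2 = 23.5 kHz, appears at 3 kHz.

3 kHz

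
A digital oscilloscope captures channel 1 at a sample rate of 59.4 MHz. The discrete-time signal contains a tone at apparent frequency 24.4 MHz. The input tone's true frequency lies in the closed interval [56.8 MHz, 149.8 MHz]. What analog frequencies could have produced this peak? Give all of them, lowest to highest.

83.8 MHz, 94.4 MHz, 143.2 MHz

Frequencies that alias to 24.4 MHz are k·fs ± 24.4 MHz for integer k ≥ 0.
k=0: 24.4 MHz.
k=1: 35 MHz, 83.8 MHz.
k=2: 94.4 MHz, 143.2 MHz.
k=3: 153.8 MHz, 202.6 MHz.
Within [56.8 MHz, 149.8 MHz]: 83.8 MHz, 94.4 MHz, 143.2 MHz.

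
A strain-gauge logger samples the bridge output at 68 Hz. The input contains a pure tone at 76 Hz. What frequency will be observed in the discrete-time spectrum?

76 Hz mod fs = 8 Hz.
8 Hz ≤ fs/2 = 34 Hz, appears at 8 Hz.

8 Hz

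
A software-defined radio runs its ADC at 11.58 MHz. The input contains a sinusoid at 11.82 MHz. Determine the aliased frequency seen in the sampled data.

0.24 MHz

11.82 MHz mod fs = 0.24 MHz.
0.24 MHz ≤ fs/2 = 5.79 MHz, appears at 0.24 MHz.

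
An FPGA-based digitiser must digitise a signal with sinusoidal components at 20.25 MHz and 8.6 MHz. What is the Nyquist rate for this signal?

Highest-frequency component: 20.25 MHz.
Nyquist rate = 2 × 20.25 MHz = 40.5 MHz.

40.5 MHz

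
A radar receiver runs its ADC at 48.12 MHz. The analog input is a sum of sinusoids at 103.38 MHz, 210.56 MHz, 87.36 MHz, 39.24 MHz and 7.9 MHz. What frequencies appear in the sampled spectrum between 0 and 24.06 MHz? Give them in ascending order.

fs/2 = 24.06 MHz.
103.38 MHz mod fs = 7.14 MHz.
7.14 MHz ≤ fs/2 = 24.06 MHz, appears at 7.14 MHz.
210.56 MHz mod fs = 18.08 MHz.
18.08 MHz ≤ fs/2 = 24.06 MHz, appears at 18.08 MHz.
87.36 MHz mod fs = 39.24 MHz.
39.24 MHz > fs/2 = 24.06 MHz, folds to fs − 39.24 MHz = 8.88 MHz.
39.24 MHz > fs/2 = 24.06 MHz, folds to fs − 39.24 MHz = 8.88 MHz.
7.9 MHz ≤ fs/2 = 24.06 MHz, passes unchanged.
Distinct values: {7.14 MHz, 7.9 MHz, 8.88 MHz, 18.08 MHz}.

7.14 MHz, 7.9 MHz, 8.88 MHz, 18.08 MHz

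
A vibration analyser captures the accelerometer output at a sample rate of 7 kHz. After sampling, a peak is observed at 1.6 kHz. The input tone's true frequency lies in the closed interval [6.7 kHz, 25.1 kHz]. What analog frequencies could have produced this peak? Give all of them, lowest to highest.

Frequencies that alias to 1.6 kHz are k·fs ± 1.6 kHz for integer k ≥ 0.
k=0: 1.6 kHz.
k=1: 5.4 kHz, 8.6 kHz.
k=2: 12.4 kHz, 15.6 kHz.
k=3: 19.4 kHz, 22.6 kHz.
k=4: 26.4 kHz, 29.6 kHz.
Within [6.7 kHz, 25.1 kHz]: 8.6 kHz, 12.4 kHz, 15.6 kHz, 19.4 kHz, 22.6 kHz.

8.6 kHz, 12.4 kHz, 15.6 kHz, 19.4 kHz, 22.6 kHz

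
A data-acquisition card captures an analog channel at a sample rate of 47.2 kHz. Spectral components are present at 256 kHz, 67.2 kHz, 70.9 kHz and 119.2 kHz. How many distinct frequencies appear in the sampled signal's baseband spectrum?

3

fs/2 = 23.6 kHz.
256 kHz mod fs = 20 kHz.
20 kHz ≤ fs/2 = 23.6 kHz, appears at 20 kHz.
67.2 kHz mod fs = 20 kHz.
20 kHz ≤ fs/2 = 23.6 kHz, appears at 20 kHz.
70.9 kHz mod fs = 23.7 kHz.
23.7 kHz > fs/2 = 23.6 kHz, folds to fs − 23.7 kHz = 23.5 kHz.
119.2 kHz mod fs = 24.8 kHz.
24.8 kHz > fs/2 = 23.6 kHz, folds to fs − 24.8 kHz = 22.4 kHz.
Distinct values: {20 kHz, 22.4 kHz, 23.5 kHz} → 3.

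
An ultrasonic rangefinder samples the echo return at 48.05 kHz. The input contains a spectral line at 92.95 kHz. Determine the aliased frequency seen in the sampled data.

3.15 kHz

92.95 kHz mod fs = 44.9 kHz.
44.9 kHz > fs/2 = 24.025 kHz, folds to fs − 44.9 kHz = 3.15 kHz.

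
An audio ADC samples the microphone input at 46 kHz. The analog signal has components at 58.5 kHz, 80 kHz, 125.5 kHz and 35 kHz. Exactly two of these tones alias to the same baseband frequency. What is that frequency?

12.5 kHz

fs/2 = 23 kHz.
58.5 kHz mod fs = 12.5 kHz.
12.5 kHz ≤ fs/2 = 23 kHz, appears at 12.5 kHz.
80 kHz mod fs = 34 kHz.
34 kHz > fs/2 = 23 kHz, folds to fs − 34 kHz = 12 kHz.
125.5 kHz mod fs = 33.5 kHz.
33.5 kHz > fs/2 = 23 kHz, folds to fs − 33.5 kHz = 12.5 kHz.
35 kHz > fs/2 = 23 kHz, folds to fs − 35 kHz = 11 kHz.
58.5 kHz and 125.5 kHz both map to 12.5 kHz.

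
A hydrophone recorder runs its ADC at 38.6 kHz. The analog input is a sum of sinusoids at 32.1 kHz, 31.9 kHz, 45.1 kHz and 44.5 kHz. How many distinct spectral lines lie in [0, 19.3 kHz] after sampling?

fs/2 = 19.3 kHz.
32.1 kHz > fs/2 = 19.3 kHz, folds to fs − 32.1 kHz = 6.5 kHz.
31.9 kHz > fs/2 = 19.3 kHz, folds to fs − 31.9 kHz = 6.7 kHz.
45.1 kHz mod fs = 6.5 kHz.
6.5 kHz ≤ fs/2 = 19.3 kHz, appears at 6.5 kHz.
44.5 kHz mod fs = 5.9 kHz.
5.9 kHz ≤ fs/2 = 19.3 kHz, appears at 5.9 kHz.
Distinct values: {5.9 kHz, 6.5 kHz, 6.7 kHz} → 3.

3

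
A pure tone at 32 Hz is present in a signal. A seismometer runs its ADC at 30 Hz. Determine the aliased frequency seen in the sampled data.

2 Hz

32 Hz mod fs = 2 Hz.
2 Hz ≤ fs/2 = 15 Hz, appears at 2 Hz.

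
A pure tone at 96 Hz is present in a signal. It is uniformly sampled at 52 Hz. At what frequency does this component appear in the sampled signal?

8 Hz

96 Hz mod fs = 44 Hz.
44 Hz > fs/2 = 26 Hz, folds to fs − 44 Hz = 8 Hz.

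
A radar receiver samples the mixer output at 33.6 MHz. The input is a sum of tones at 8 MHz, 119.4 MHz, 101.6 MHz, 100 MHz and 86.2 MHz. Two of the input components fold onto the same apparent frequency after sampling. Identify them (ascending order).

fs/2 = 16.8 MHz.
8 MHz ≤ fs/2 = 16.8 MHz, passes unchanged.
119.4 MHz mod fs = 18.6 MHz.
18.6 MHz > fs/2 = 16.8 MHz, folds to fs − 18.6 MHz = 15 MHz.
101.6 MHz mod fs = 0.8 MHz.
0.8 MHz ≤ fs/2 = 16.8 MHz, appears at 0.8 MHz.
100 MHz mod fs = 32.8 MHz.
32.8 MHz > fs/2 = 16.8 MHz, folds to fs − 32.8 MHz = 0.8 MHz.
86.2 MHz mod fs = 19 MHz.
19 MHz > fs/2 = 16.8 MHz, folds to fs − 19 MHz = 14.6 MHz.
100 MHz and 101.6 MHz both map to 0.8 MHz.

100 MHz, 101.6 MHz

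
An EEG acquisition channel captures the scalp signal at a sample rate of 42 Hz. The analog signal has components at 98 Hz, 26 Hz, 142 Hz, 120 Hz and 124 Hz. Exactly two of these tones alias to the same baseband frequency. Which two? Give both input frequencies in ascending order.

fs/2 = 21 Hz.
98 Hz mod fs = 14 Hz.
14 Hz ≤ fs/2 = 21 Hz, appears at 14 Hz.
26 Hz > fs/2 = 21 Hz, folds to fs − 26 Hz = 16 Hz.
142 Hz mod fs = 16 Hz.
16 Hz ≤ fs/2 = 21 Hz, appears at 16 Hz.
120 Hz mod fs = 36 Hz.
36 Hz > fs/2 = 21 Hz, folds to fs − 36 Hz = 6 Hz.
124 Hz mod fs = 40 Hz.
40 Hz > fs/2 = 21 Hz, folds to fs − 40 Hz = 2 Hz.
26 Hz and 142 Hz both map to 16 Hz.

26 Hz, 142 Hz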